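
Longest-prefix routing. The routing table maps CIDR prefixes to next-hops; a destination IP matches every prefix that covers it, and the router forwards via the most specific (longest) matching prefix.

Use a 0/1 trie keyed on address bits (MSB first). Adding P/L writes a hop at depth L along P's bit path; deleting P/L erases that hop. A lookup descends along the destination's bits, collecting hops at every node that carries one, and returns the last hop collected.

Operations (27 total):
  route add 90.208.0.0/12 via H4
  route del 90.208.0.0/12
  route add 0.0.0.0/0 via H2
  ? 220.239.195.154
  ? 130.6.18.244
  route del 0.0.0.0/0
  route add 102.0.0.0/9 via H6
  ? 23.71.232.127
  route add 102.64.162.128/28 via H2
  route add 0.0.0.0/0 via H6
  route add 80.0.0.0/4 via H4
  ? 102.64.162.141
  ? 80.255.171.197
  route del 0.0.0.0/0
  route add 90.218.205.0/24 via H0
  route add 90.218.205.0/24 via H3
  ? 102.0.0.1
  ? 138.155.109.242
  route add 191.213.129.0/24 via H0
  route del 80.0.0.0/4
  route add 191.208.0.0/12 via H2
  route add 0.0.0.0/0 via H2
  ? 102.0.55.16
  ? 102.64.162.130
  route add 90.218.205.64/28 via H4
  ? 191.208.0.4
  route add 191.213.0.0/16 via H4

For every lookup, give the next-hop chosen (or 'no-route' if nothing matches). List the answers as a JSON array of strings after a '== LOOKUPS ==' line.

Process each operation:
  add 90.208.0.0/12 -> H4 at depth 12
  - 90.208.0.0/12 clear@12
  add 0.0.0.0/0 -> H2 at depth 0
  lookup 220.239.195.154: bits ε walk d0:H2 -> H2
  lookup 130.6.18.244: bits ε walk d0:H2 -> H2
  - 0.0.0.0/0 clear@0
  add 102.0.0.0/9 -> H6 at depth 9
  lookup 23.71.232.127: bits 0 walk d0:-→d1:- -> no-route
  add 102.64.162.128/28 -> H2 at depth 28
  add 0.0.0.0/0 -> H6 at depth 0
  add 80.0.0.0/4 -> H4 at depth 4
  lookup 102.64.162.141: bits 0110011001000000101000101000 walk d0:H6→d1:-→d2:-→d3:-→d4:-→d5:-→d6:-→d7:-→d8:-→d9:H6→d10:-→d11:-→d12:-→d13:-→d14:-→d15:-→d16:-→d17:-→d18:-→d19:-→d20:-→d21:-→d22:-→d23:-→d24:-→d25:-→d26:-→d27:-→d28:H2 -> H2
  lookup 80.255.171.197: bits 0101 walk d0:H6→d1:-→d2:-→d3:-→d4:H4 -> H4
  - 0.0.0.0/0 clear@0
  add 90.218.205.0/24 -> H0 at depth 24
  add 90.218.205.0/24 -> H3 at depth 24
  lookup 102.0.0.1: bits 011001100 walk d0:-→d1:-→d2:-→d3:-→d4:-→d5:-→d6:-→d7:-→d8:-→d9:H6 -> H6
  lookup 138.155.109.242: bits ε walk d0:- -> no-route
  add 191.213.129.0/24 -> H0 at depth 24
  - 80.0.0.0/4 clear@4
  add 191.208.0.0/12 -> H2 at depth 12
  add 0.0.0.0/0 -> H2 at depth 0
  lookup 102.0.55.16: bits 011001100 walk d0:H2→d1:-→d2:-→d3:-→d4:-→d5:-→d6:-→d7:-→d8:-→d9:H6 -> H6
  lookup 102.64.162.130: bits 0110011001000000101000101000 walk d0:H2→d1:-→d2:-→d3:-→d4:-→d5:-→d6:-→d7:-→d8:-→d9:H6→d10:-→d11:-→d12:-→d13:-→d14:-→d15:-→d16:-→d17:-→d18:-→d19:-→d20:-→d21:-→d22:-→d23:-→d24:-→d25:-→d26:-→d27:-→d28:H2 -> H2
  add 90.218.205.64/28 -> H4 at depth 28
  lookup 191.208.0.4: bits 1011111111010 walk d0:H2→d1:-→d2:-→d3:-→d4:-→d5:-→d6:-→d7:-→d8:-→d9:-→d10:-→d11:-→d12:H2→d13:- -> H2
  add 191.213.0.0/16 -> H4 at depth 16

== LOOKUPS ==
["H2","H2","no-route","H2","H4","H6","no-route","H6","H2","H2"]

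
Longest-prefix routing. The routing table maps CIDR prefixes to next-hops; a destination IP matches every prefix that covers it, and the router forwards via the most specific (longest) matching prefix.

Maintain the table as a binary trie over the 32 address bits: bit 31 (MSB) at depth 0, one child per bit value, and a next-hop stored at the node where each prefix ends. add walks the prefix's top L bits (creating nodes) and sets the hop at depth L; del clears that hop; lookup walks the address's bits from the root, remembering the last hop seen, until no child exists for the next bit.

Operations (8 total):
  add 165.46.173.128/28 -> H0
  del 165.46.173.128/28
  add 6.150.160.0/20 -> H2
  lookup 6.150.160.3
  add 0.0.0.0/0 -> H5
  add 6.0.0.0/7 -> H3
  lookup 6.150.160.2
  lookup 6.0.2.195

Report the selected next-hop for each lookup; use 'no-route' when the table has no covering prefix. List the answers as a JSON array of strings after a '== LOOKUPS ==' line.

Process each operation:
  add 165.46.173.128/28 -> H0 at depth 28
  - 165.46.173.128/28 clear@28
  add 6.150.160.0/20 -> H2 at depth 20
  lookup 6.150.160.3: bits 00000110100101101010 walk d0:-→d1:-→d2:-→d3:-→d4:-→d5:-→d6:-→d7:-→d8:-→d9:-→d10:-→d11:-→d12:-→d13:-→d14:-→d15:-→d16:-→d17:-→d18:-→d19:-→d20:H2 -> H2
  add 0.0.0.0/0 -> H5 at depth 0
  add 6.0.0.0/7 -> H3 at depth 7
  lookup 6.150.160.2: bits 00000110100101101010 walk d0:H5→d1:-→d2:-→d3:-→d4:-→d5:-→d6:-→d7:H3→d8:-→d9:-→d10:-→d11:-→d12:-→d13:-→d14:-→d15:-→d16:-→d17:-→d18:-→d19:-→d20:H2 -> H2
  lookup 6.0.2.195: bits 00000110 walk d0:H5→d1:-→d2:-→d3:-→d4:-→d5:-→d6:-→d7:H3→d8:- -> H3

== LOOKUPS ==
["H2","H2","H3"]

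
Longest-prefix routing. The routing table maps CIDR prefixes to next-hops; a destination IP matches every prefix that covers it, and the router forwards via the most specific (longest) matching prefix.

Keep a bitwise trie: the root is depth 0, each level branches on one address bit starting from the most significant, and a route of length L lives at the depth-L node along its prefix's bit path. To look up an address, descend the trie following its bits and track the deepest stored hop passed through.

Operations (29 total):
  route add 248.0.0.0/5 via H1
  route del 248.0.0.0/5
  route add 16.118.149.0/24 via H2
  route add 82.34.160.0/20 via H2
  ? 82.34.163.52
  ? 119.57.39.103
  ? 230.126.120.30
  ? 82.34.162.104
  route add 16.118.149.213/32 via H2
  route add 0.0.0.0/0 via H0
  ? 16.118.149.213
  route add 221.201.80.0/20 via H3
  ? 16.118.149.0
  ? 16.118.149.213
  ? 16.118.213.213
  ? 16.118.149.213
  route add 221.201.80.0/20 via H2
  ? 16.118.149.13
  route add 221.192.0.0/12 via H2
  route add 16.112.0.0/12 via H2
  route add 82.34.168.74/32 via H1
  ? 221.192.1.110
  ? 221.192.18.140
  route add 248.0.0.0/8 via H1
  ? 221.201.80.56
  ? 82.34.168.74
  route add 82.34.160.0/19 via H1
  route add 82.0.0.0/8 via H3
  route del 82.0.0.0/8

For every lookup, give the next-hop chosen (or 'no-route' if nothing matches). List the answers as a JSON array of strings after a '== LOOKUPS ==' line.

Trace:
  add 248.0.0.0/5 -> H1 at depth 5
  - 248.0.0.0/5 clear@5
  add 16.118.149.0/24 -> H2 at depth 24
  add 82.34.160.0/20 -> H2 at depth 20
  ? 82.34.163.52  path d0:-→d1:-→d2:-→d3:-→d4:-→d5:-→d6:-→d7:-→d8:-→d9:-→d10:-→d11:-→d12:-→d13:-→d14:-→d15:-→d16:-→d17:-→d18:-→d19:-→d20:H2  best=H2
  ? 119.57.39.103  path d0:-→d1:-→d2:-  best=no-route
  ? 230.126.120.30  path d0:-→d1:-→d2:-→d3:-  best=no-route
  ? 82.34.162.104  path d0:-→d1:-→d2:-→d3:-→d4:-→d5:-→d6:-→d7:-→d8:-→d9:-→d10:-→d11:-→d12:-→d13:-→d14:-→d15:-→d16:-→d17:-→d18:-→d19:-→d20:H2  best=H2
  add 16.118.149.213/32 -> H2 at depth 32
  add 0.0.0.0/0 -> H0 at depth 0
  ? 16.118.149.213  path d0:H0→d1:-→d2:-→d3:-→d4:-→d5:-→d6:-→d7:-→d8:-→d9:-→d10:-→d11:-→d12:-→d13:-→d14:-→d15:-→d16:-→d17:-→d18:-→d19:-→d20:-→d21:-→d22:-→d23:-→d24:H2→d25:-→d26:-→d27:-→d28:-→d29:-→d30:-→d31:-→d32:H2  best=H2
  add 221.201.80.0/20 -> H3 at depth 20
  ? 16.118.149.0  path d0:H0→d1:-→d2:-→d3:-→d4:-→d5:-→d6:-→d7:-→d8:-→d9:-→d10:-→d11:-→d12:-→d13:-→d14:-→d15:-→d16:-→d17:-→d18:-→d19:-→d20:-→d21:-→d22:-→d23:-→d24:H2  best=H2
  ? 16.118.149.213  path d0:H0→d1:-→d2:-→d3:-→d4:-→d5:-→d6:-→d7:-→d8:-→d9:-→d10:-→d11:-→d12:-→d13:-→d14:-→d15:-→d16:-→d17:-→d18:-→d19:-→d20:-→d21:-→d22:-→d23:-→d24:H2→d25:-→d26:-→d27:-→d28:-→d29:-→d30:-→d31:-→d32:H2  best=H2
  ? 16.118.213.213  path d0:H0→d1:-→d2:-→d3:-→d4:-→d5:-→d6:-→d7:-→d8:-→d9:-→d10:-→d11:-→d12:-→d13:-→d14:-→d15:-→d16:-→d17:-  best=H0
  ? 16.118.149.213  path d0:H0→d1:-→d2:-→d3:-→d4:-→d5:-→d6:-→d7:-→d8:-→d9:-→d10:-→d11:-→d12:-→d13:-→d14:-→d15:-→d16:-→d17:-→d18:-→d19:-→d20:-→d21:-→d22:-→d23:-→d24:H2→d25:-→d26:-→d27:-→d28:-→d29:-→d30:-→d31:-→d32:H2  best=H2
  add 221.201.80.0/20 -> H2 at depth 20
  ? 16.118.149.13  path d0:H0→d1:-→d2:-→d3:-→d4:-→d5:-→d6:-→d7:-→d8:-→d9:-→d10:-→d11:-→d12:-→d13:-→d14:-→d15:-→d16:-→d17:-→d18:-→d19:-→d20:-→d21:-→d22:-→d23:-→d24:H2  best=H2
  add 221.192.0.0/12 -> H2 at depth 12
  add 16.112.0.0/12 -> H2 at depth 12
  add 82.34.168.74/32 -> H1 at depth 32
  ? 221.192.1.110  path d0:H0→d1:-→d2:-→d3:-→d4:-→d5:-→d6:-→d7:-→d8:-→d9:-→d10:-→d11:-→d12:H2  best=H2
  ? 221.192.18.140  path d0:H0→d1:-→d2:-→d3:-→d4:-→d5:-→d6:-→d7:-→d8:-→d9:-→d10:-→d11:-→d12:H2  best=H2
  add 248.0.0.0/8 -> H1 at depth 8
  ? 221.201.80.56  path d0:H0→d1:-→d2:-→d3:-→d4:-→d5:-→d6:-→d7:-→d8:-→d9:-→d10:-→d11:-→d12:H2→d13:-→d14:-→d15:-→d16:-→d17:-→d18:-→d19:-→d20:H2  best=H2
  ? 82.34.168.74  path d0:H0→d1:-→d2:-→d3:-→d4:-→d5:-→d6:-→d7:-→d8:-→d9:-→d10:-→d11:-→d12:-→d13:-→d14:-→d15:-→d16:-→d17:-→d18:-→d19:-→d20:H2→d21:-→d22:-→d23:-→d24:-→d25:-→d26:-→d27:-→d28:-→d29:-→d30:-→d31:-→d32:H1  best=H1
  add 82.34.160.0/19 -> H1 at depth 19
  add 82.0.0.0/8 -> H3 at depth 8
  - 82.0.0.0/8 clear@8

== LOOKUPS ==
["H2","no-route","no-route","H2","H2","H2","H2","H0","H2","H2","H2","H2","H2","H1"]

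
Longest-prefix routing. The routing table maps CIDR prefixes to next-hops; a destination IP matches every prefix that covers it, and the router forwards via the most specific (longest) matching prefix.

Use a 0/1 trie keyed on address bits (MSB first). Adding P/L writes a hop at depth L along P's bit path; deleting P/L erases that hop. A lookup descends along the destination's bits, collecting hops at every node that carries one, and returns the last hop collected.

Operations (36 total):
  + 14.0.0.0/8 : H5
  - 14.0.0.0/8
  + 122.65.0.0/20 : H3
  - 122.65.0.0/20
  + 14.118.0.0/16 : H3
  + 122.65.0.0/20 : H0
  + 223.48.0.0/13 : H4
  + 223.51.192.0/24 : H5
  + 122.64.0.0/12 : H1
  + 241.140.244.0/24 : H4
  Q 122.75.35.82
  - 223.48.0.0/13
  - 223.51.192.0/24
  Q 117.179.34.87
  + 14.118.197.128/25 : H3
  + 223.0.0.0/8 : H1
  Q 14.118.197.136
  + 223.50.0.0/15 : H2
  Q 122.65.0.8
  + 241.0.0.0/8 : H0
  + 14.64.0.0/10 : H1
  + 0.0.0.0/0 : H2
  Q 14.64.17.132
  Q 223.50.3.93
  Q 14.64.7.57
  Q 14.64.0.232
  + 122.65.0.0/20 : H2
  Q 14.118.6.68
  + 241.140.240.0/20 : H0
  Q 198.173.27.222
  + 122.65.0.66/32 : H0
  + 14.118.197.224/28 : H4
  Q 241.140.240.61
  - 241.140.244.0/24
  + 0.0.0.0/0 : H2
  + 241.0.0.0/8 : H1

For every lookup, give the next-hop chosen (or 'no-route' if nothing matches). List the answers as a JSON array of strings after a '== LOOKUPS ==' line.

Apply in order:
  add 14.0.0.0/8 -> H5 at depth 8
  del 14.0.0.0/8 (clear depth 8)
  add 122.65.0.0/20 -> H3 at depth 20
  del 122.65.0.0/20 (clear depth 20)
  add 14.118.0.0/16 -> H3 at depth 16
  add 122.65.0.0/20 -> H0 at depth 20
  add 223.48.0.0/13 -> H4 at depth 13
  add 223.51.192.0/24 -> H5 at depth 24
  add 122.64.0.0/12 -> H1 at depth 12
  add 241.140.244.0/24 -> H4 at depth 24
  ? 122.75.35.82  path d0:-→d1:-→d2:-→d3:-→d4:-→d5:-→d6:-→d7:-→d8:-→d9:-→d10:-→d11:-→d12:H1  best=H1
  del 223.48.0.0/13 (clear depth 13)
  del 223.51.192.0/24 (clear depth 24)
  ? 117.179.34.87  path d0:-→d1:-→d2:-→d3:-→d4:-  best=no-route
  add 14.118.197.128/25 -> H3 at depth 25
  add 223.0.0.0/8 -> H1 at depth 8
  ? 14.118.197.136  path d0:-→d1:-→d2:-→d3:-→d4:-→d5:-→d6:-→d7:-→d8:-→d9:-→d10:-→d11:-→d12:-→d13:-→d14:-→d15:-→d16:H3→d17:-→d18:-→d19:-→d20:-→d21:-→d22:-→d23:-→d24:-→d25:H3  best=H3
  add 223.50.0.0/15 -> H2 at depth 15
  ? 122.65.0.8  path d0:-→d1:-→d2:-→d3:-→d4:-→d5:-→d6:-→d7:-→d8:-→d9:-→d10:-→d11:-→d12:H1→d13:-→d14:-→d15:-→d16:-→d17:-→d18:-→d19:-→d20:H0  best=H0
  add 241.0.0.0/8 -> H0 at depth 8
  add 14.64.0.0/10 -> H1 at depth 10
  add 0.0.0.0/0 -> H2 at depth 0
  ? 14.64.17.132  path d0:H2→d1:-→d2:-→d3:-→d4:-→d5:-→d6:-→d7:-→d8:-→d9:-→d10:H1  best=H1
  ? 223.50.3.93  path d0:H2→d1:-→d2:-→d3:-→d4:-→d5:-→d6:-→d7:-→d8:H1→d9:-→d10:-→d11:-→d12:-→d13:-→d14:-→d15:H2  best=H2
  ? 14.64.7.57  path d0:H2→d1:-→d2:-→d3:-→d4:-→d5:-→d6:-→d7:-→d8:-→d9:-→d10:H1  best=H1
  ? 14.64.0.232  path d0:H2→d1:-→d2:-→d3:-→d4:-→d5:-→d6:-→d7:-→d8:-→d9:-→d10:H1  best=H1
  add 122.65.0.0/20 -> H2 at depth 20
  ? 14.118.6.68  path d0:H2→d1:-→d2:-→d3:-→d4:-→d5:-→d6:-→d7:-→d8:-→d9:-→d10:H1→d11:-→d12:-→d13:-→d14:-→d15:-→d16:H3  best=H3
  add 241.140.240.0/20 -> H0 at depth 20
  ? 198.173.27.222  path d0:H2→d1:-→d2:-→d3:-  best=H2
  add 122.65.0.66/32 -> H0 at depth 32
  add 14.118.197.224/28 -> H4 at depth 28
  ? 241.140.240.61  path d0:H2→d1:-→d2:-→d3:-→d4:-→d5:-→d6:-→d7:-→d8:H0→d9:-→d10:-→d11:-→d12:-→d13:-→d14:-→d15:-→d16:-→d17:-→d18:-→d19:-→d20:H0→d21:-  best=H0
  del 241.140.244.0/24 (clear depth 24)
  add 0.0.0.0/0 -> H2 at depth 0
  add 241.0.0.0/8 -> H1 at depth 8

== LOOKUPS ==
["H1","no-route","H3","H0","H1","H2","H1","H1","H3","H2","H0"]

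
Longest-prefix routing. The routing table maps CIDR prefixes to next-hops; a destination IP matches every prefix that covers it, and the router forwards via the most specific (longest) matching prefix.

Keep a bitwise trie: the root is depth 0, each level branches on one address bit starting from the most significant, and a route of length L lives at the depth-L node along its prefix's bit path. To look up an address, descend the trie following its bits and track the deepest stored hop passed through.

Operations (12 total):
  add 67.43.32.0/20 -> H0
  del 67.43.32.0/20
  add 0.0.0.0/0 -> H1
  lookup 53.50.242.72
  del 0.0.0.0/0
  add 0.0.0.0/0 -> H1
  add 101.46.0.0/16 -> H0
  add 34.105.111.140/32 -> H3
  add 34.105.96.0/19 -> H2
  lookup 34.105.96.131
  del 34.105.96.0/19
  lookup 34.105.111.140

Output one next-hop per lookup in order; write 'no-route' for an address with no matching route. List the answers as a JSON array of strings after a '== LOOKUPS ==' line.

Trace:
  + 67.43.32.0/20 (H0) depth=20
  - 67.43.32.0/20 clear@20
  + 0.0.0.0/0 (H1) depth=0
  ? 53.50.242.72  path d0:H1→d1:-  best=H1
  - 0.0.0.0/0 clear@0
  + 0.0.0.0/0 (H1) depth=0
  + 101.46.0.0/16 (H0) depth=16
  + 34.105.111.140/32 (H3) depth=32
  + 34.105.96.0/19 (H2) depth=19
  ? 34.105.96.131  path d0:H1→d1:-→d2:-→d3:-→d4:-→d5:-→d6:-→d7:-→d8:-→d9:-→d10:-→d11:-→d12:-→d13:-→d14:-→d15:-→d16:-→d17:-→d18:-→d19:H2→d20:-  best=H2
  - 34.105.96.0/19 clear@19
  ? 34.105.111.140  path d0:H1→d1:-→d2:-→d3:-→d4:-→d5:-→d6:-→d7:-→d8:-→d9:-→d10:-→d11:-→d12:-→d13:-→d14:-→d15:-→d16:-→d17:-→d18:-→d19:-→d20:-→d21:-→d22:-→d23:-→d24:-→d25:-→d26:-→d27:-→d28:-→d29:-→d30:-→d31:-→d32:H3  best=H3

== LOOKUPS ==
["H1","H2","H3"]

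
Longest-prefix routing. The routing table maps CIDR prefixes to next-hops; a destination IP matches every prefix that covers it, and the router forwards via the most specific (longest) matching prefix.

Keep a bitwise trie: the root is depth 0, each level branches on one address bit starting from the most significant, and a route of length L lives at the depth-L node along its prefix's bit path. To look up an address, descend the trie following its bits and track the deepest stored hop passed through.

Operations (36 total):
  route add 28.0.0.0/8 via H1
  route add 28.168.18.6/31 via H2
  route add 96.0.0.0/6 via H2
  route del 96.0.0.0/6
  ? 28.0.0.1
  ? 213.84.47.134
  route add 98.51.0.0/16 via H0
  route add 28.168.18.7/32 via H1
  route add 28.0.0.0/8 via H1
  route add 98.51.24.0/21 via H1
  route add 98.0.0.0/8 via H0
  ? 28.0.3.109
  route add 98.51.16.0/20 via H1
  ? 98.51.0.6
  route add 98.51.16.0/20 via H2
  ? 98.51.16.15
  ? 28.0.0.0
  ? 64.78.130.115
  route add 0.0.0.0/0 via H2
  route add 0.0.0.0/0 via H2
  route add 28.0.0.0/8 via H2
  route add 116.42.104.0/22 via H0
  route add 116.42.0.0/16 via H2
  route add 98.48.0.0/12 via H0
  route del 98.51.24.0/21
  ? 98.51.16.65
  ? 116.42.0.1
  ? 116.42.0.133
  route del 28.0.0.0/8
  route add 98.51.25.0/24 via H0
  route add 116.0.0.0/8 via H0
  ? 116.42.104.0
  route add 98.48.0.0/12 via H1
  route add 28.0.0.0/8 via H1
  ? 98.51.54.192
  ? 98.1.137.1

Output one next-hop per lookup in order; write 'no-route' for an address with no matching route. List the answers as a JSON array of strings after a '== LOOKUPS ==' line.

Process each operation:
  + 28.0.0.0/8 (H1) depth=8
  + 28.168.18.6/31 (H2) depth=31
  + 96.0.0.0/6 (H2) depth=6
  del 96.0.0.0/6 (clear depth 6)
  lookup 28.0.0.1: bits 00011100 walk d0:-→d1:-→d2:-→d3:-→d4:-→d5:-→d6:-→d7:-→d8:H1 -> H1
  lookup 213.84.47.134: bits ε walk d0:- -> no-route
  + 98.51.0.0/16 (H0) depth=16
  + 28.168.18.7/32 (H1) depth=32
  + 28.0.0.0/8 (H1) depth=8
  + 98.51.24.0/21 (H1) depth=21
  + 98.0.0.0/8 (H0) depth=8
  lookup 28.0.3.109: bits 00011100 walk d0:-→d1:-→d2:-→d3:-→d4:-→d5:-→d6:-→d7:-→d8:H1 -> H1
  + 98.51.16.0/20 (H1) depth=20
  lookup 98.51.0.6: bits 0110001000110011000 walk d0:-→d1:-→d2:-→d3:-→d4:-→d5:-→d6:-→d7:-→d8:H0→d9:-→d10:-→d11:-→d12:-→d13:-→d14:-→d15:-→d16:H0→d17:-→d18:-→d19:- -> H0
  + 98.51.16.0/20 (H2) depth=20
  lookup 98.51.16.15: bits 01100010001100110001 walk d0:-→d1:-→d2:-→d3:-→d4:-→d5:-→d6:-→d7:-→d8:H0→d9:-→d10:-→d11:-→d12:-→d13:-→d14:-→d15:-→d16:H0→d17:-→d18:-→d19:-→d20:H2 -> H2
  lookup 28.0.0.0: bits 00011100 walk d0:-→d1:-→d2:-→d3:-→d4:-→d5:-→d6:-→d7:-→d8:H1 -> H1
  lookup 64.78.130.115: bits 01 walk d0:-→d1:-→d2:- -> no-route
  + 0.0.0.0/0 (H2) depth=0
  + 0.0.0.0/0 (H2) depth=0
  + 28.0.0.0/8 (H2) depth=8
  + 116.42.104.0/22 (H0) depth=22
  + 116.42.0.0/16 (H2) depth=16
  + 98.48.0.0/12 (H0) depth=12
  del 98.51.24.0/21 (clear depth 21)
  lookup 98.51.16.65: bits 01100010001100110001 walk d0:H2→d1:-→d2:-→d3:-→d4:-→d5:-→d6:-→d7:-→d8:H0→d9:-→d10:-→d11:-→d12:H0→d13:-→d14:-→d15:-→d16:H0→d17:-→d18:-→d19:-→d20:H2 -> H2
  lookup 116.42.0.1: bits 01110100001010100 walk d0:H2→d1:-→d2:-→d3:-→d4:-→d5:-→d6:-→d7:-→d8:-→d9:-→d10:-→d11:-→d12:-→d13:-→d14:-→d15:-→d16:H2→d17:- -> H2
  lookup 116.42.0.133: bits 01110100001010100 walk d0:H2→d1:-→d2:-→d3:-→d4:-→d5:-→d6:-→d7:-→d8:-→d9:-→d10:-→d11:-→d12:-→d13:-→d14:-→d15:-→d16:H2→d17:- -> H2
  del 28.0.0.0/8 (clear depth 8)
  + 98.51.25.0/24 (H0) depth=24
  + 116.0.0.0/8 (H0) depth=8
  lookup 116.42.104.0: bits 0111010000101010011010 walk d0:H2→d1:-→d2:-→d3:-→d4:-→d5:-→d6:-→d7:-→d8:H0→d9:-→d10:-→d11:-→d12:-→d13:-→d14:-→d15:-→d16:H2→d17:-→d18:-→d19:-→d20:-→d21:-→d22:H0 -> H0
  + 98.48.0.0/12 (H1) depth=12
  + 28.0.0.0/8 (H1) depth=8
  lookup 98.51.54.192: bits 011000100011001100 walk d0:H2→d1:-→d2:-→d3:-→d4:-→d5:-→d6:-→d7:-→d8:H0→d9:-→d10:-→d11:-→d12:H1→d13:-→d14:-→d15:-→d16:H0→d17:-→d18:- -> H0
  lookup 98.1.137.1: bits 0110001000 walk d0:H2→d1:-→d2:-→d3:-→d4:-→d5:-→d6:-→d7:-→d8:H0→d9:-→d10:- -> H0

== LOOKUPS ==
["H1","no-route","H1","H0","H2","H1","no-route","H2","H2","H2","H0","H0","H0"]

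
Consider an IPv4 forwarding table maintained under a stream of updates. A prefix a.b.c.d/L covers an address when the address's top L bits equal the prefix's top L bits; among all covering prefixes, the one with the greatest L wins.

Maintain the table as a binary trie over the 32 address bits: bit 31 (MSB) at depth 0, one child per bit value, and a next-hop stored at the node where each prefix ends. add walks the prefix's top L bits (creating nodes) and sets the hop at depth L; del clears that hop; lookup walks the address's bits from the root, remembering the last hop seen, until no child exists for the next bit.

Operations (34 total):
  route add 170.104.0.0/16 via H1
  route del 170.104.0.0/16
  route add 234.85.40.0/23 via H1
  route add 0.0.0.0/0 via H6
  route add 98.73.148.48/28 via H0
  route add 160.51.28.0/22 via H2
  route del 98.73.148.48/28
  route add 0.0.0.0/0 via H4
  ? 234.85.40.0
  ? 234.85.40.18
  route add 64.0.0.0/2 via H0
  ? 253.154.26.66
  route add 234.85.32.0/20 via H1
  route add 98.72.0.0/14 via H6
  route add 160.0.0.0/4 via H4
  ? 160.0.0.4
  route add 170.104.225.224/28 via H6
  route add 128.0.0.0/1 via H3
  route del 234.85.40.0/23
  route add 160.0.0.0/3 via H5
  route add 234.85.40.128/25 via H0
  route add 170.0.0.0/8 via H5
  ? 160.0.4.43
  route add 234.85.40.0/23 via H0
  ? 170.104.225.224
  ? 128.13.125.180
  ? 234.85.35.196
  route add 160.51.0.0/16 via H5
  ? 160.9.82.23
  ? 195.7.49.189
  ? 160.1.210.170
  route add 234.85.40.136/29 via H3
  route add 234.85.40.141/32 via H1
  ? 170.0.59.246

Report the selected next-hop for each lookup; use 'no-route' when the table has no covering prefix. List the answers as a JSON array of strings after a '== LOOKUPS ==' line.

Apply in order:
  + 170.104.0.0/16 (H1) depth=16
  - 170.104.0.0/16 clear@16
  + 234.85.40.0/23 (H1) depth=23
  + 0.0.0.0/0 (H6) depth=0
  + 98.73.148.48/28 (H0) depth=28
  + 160.51.28.0/22 (H2) depth=22
  - 98.73.148.48/28 clear@28
  + 0.0.0.0/0 (H4) depth=0
  lookup 234.85.40.0: bits 11101010010101010010100 walk d0:H4→d1:-→d2:-→d3:-→d4:-→d5:-→d6:-→d7:-→d8:-→d9:-→d10:-→d11:-→d12:-→d13:-→d14:-→d15:-→d16:-→d17:-→d18:-→d19:-→d20:-→d21:-→d22:-→d23:H1 -> H1
  lookup 234.85.40.18: bits 11101010010101010010100 walk d0:H4→d1:-→d2:-→d3:-→d4:-→d5:-→d6:-→d7:-→d8:-→d9:-→d10:-→d11:-→d12:-→d13:-→d14:-→d15:-→d16:-→d17:-→d18:-→d19:-→d20:-→d21:-→d22:-→d23:H1 -> H1
  + 64.0.0.0/2 (H0) depth=2
  lookup 253.154.26.66: bits 111 walk d0:H4→d1:-→d2:-→d3:- -> H4
  + 234.85.32.0/20 (H1) depth=20
  + 98.72.0.0/14 (H6) depth=14
  + 160.0.0.0/4 (H4) depth=4
  lookup 160.0.0.4: bits 1010000000 walk d0:H4→d1:-→d2:-→d3:-→d4:H4→d5:-→d6:-→d7:-→d8:-→d9:-→d10:- -> H4
  + 170.104.225.224/28 (H6) depth=28
  + 128.0.0.0/1 (H3) depth=1
  - 234.85.40.0/23 clear@23
  + 160.0.0.0/3 (H5) depth=3
  + 234.85.40.128/25 (H0) depth=25
  + 170.0.0.0/8 (H5) depth=8
  lookup 160.0.4.43: bits 1010000000 walk d0:H4→d1:H3→d2:-→d3:H5→d4:H4→d5:-→d6:-→d7:-→d8:-→d9:-→d10:- -> H4
  + 234.85.40.0/23 (H0) depth=23
  lookup 170.104.225.224: bits 1010101001101000111000011110 walk d0:H4→d1:H3→d2:-→d3:H5→d4:H4→d5:-→d6:-→d7:-→d8:H5→d9:-→d10:-→d11:-→d12:-→d13:-→d14:-→d15:-→d16:-→d17:-→d18:-→d19:-→d20:-→d21:-→d22:-→d23:-→d24:-→d25:-→d26:-→d27:-→d28:H6 -> H6
  lookup 128.13.125.180: bits 10 walk d0:H4→d1:H3→d2:- -> H3
  lookup 234.85.35.196: bits 11101010010101010010 walk d0:H4→d1:H3→d2:-→d3:-→d4:-→d5:-→d6:-→d7:-→d8:-→d9:-→d10:-→d11:-→d12:-→d13:-→d14:-→d15:-→d16:-→d17:-→d18:-→d19:-→d20:H1 -> H1
  + 160.51.0.0/16 (H5) depth=16
  lookup 160.9.82.23: bits 1010000000 walk d0:H4→d1:H3→d2:-→d3:H5→d4:H4→d5:-→d6:-→d7:-→d8:-→d9:-→d10:- -> H4
  lookup 195.7.49.189: bits 11 walk d0:H4→d1:H3→d2:- -> H3
  lookup 160.1.210.170: bits 1010000000 walk d0:H4→d1:H3→d2:-→d3:H5→d4:H4→d5:-→d6:-→d7:-→d8:-→d9:-→d10:- -> H4
  + 234.85.40.136/29 (H3) depth=29
  + 234.85.40.141/32 (H1) depth=32
  lookup 170.0.59.246: bits 101010100 walk d0:H4→d1:H3→d2:-→d3:H5→d4:H4→d5:-→d6:-→d7:-→d8:H5→d9:- -> H5

== LOOKUPS ==
["H1","H1","H4","H4","H4","H6","H3","H1","H4","H3","H4","H5"]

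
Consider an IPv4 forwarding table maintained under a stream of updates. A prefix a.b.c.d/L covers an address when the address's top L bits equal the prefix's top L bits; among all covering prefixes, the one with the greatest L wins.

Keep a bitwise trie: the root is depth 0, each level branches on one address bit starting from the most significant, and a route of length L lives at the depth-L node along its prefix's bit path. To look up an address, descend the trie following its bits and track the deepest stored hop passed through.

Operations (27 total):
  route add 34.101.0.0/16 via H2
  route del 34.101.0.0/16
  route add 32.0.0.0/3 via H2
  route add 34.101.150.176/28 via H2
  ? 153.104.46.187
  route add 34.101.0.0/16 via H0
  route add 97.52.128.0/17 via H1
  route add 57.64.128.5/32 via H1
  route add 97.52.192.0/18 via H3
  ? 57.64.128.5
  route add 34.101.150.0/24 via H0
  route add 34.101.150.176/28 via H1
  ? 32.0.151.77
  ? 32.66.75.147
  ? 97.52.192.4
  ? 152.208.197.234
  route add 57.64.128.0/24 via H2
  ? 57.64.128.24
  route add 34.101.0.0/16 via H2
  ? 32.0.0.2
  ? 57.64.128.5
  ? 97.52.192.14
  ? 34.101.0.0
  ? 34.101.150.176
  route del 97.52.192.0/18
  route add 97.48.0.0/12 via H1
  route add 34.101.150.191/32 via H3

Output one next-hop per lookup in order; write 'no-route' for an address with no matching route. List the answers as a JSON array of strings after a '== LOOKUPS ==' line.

Apply in order:
  add 34.101.0.0/16 -> H2 at depth 16
  del 34.101.0.0/16 (clear depth 16)
  add 32.0.0.0/3 -> H2 at depth 3
  add 34.101.150.176/28 -> H2 at depth 28
  Q 153.104.46.187: descend ε ; hops seen [∅] ; pick no-route
  add 34.101.0.0/16 -> H0 at depth 16
  add 97.52.128.0/17 -> H1 at depth 17
  add 57.64.128.5/32 -> H1 at depth 32
  add 97.52.192.0/18 -> H3 at depth 18
  Q 57.64.128.5: descend 00111001010000001000000000000101 ; hops seen [H2,H1] ; pick H1
  add 34.101.150.0/24 -> H0 at depth 24
  add 34.101.150.176/28 -> H1 at depth 28
  Q 32.0.151.77: descend 001000 ; hops seen [H2] ; pick H2
  Q 32.66.75.147: descend 001000 ; hops seen [H2] ; pick H2
  Q 97.52.192.4: descend 011000010011010011 ; hops seen [H1,H3] ; pick H3
  Q 152.208.197.234: descend ε ; hops seen [∅] ; pick no-route
  add 57.64.128.0/24 -> H2 at depth 24
  Q 57.64.128.24: descend 001110010100000010000000000 ; hops seen [H2,H2] ; pick H2
  add 34.101.0.0/16 -> H2 at depth 16
  Q 32.0.0.2: descend 001000 ; hops seen [H2] ; pick H2
  Q 57.64.128.5: descend 00111001010000001000000000000101 ; hops seen [H2,H2,H1] ; pick H1
  Q 97.52.192.14: descend 011000010011010011 ; hops seen [H1,H3] ; pick H3
  Q 34.101.0.0: descend 0010001001100101 ; hops seen [H2,H2] ; pick H2
  Q 34.101.150.176: descend 0010001001100101100101101011 ; hops seen [H2,H2,H0,H1] ; pick H1
  del 97.52.192.0/18 (clear depth 18)
  add 97.48.0.0/12 -> H1 at depth 12
  add 34.101.150.191/32 -> H3 at depth 32

== LOOKUPS ==
["no-route","H1","H2","H2","H3","no-route","H2","H2","H1","H3","H2","H1"]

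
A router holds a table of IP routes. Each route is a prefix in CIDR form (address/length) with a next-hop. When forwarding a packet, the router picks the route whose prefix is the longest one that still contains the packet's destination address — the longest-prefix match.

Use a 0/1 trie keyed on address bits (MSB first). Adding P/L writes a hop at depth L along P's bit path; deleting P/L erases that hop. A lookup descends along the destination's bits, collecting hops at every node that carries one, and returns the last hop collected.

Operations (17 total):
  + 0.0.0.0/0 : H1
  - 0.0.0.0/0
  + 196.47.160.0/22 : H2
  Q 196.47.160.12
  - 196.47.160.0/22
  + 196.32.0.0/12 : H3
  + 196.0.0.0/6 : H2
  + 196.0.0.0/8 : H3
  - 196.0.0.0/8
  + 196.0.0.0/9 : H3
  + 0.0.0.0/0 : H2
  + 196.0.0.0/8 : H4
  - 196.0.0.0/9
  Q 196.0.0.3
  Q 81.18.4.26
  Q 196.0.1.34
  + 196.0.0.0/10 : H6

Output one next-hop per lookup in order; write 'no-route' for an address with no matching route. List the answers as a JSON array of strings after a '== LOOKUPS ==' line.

Apply in order:
  add 0.0.0.0/0 -> H1 at depth 0
  - 0.0.0.0/0 clear@0
  add 196.47.160.0/22 -> H2 at depth 22
  ? 196.47.160.12  path d0:-→d1:-→d2:-→d3:-→d4:-→d5:-→d6:-→d7:-→d8:-→d9:-→d10:-→d11:-→d12:-→d13:-→d14:-→d15:-→d16:-→d17:-→d18:-→d19:-→d20:-→d21:-→d22:H2  best=H2
  - 196.47.160.0/22 clear@22
  add 196.32.0.0/12 -> H3 at depth 12
  add 196.0.0.0/6 -> H2 at depth 6
  add 196.0.0.0/8 -> H3 at depth 8
  - 196.0.0.0/8 clear@8
  add 196.0.0.0/9 -> H3 at depth 9
  add 0.0.0.0/0 -> H2 at depth 0
  add 196.0.0.0/8 -> H4 at depth 8
  - 196.0.0.0/9 clear@9
  ? 196.0.0.3  path d0:H2→d1:-→d2:-→d3:-→d4:-→d5:-→d6:H2→d7:-→d8:H4→d9:-→d10:-  best=H4
  ? 81.18.4.26  path d0:H2  best=H2
  ? 196.0.1.34  path d0:H2→d1:-→d2:-→d3:-→d4:-→d5:-→d6:H2→d7:-→d8:H4→d9:-→d10:-  best=H4
  add 196.0.0.0/10 -> H6 at depth 10

== LOOKUPS ==
["H2","H4","H2","H4"]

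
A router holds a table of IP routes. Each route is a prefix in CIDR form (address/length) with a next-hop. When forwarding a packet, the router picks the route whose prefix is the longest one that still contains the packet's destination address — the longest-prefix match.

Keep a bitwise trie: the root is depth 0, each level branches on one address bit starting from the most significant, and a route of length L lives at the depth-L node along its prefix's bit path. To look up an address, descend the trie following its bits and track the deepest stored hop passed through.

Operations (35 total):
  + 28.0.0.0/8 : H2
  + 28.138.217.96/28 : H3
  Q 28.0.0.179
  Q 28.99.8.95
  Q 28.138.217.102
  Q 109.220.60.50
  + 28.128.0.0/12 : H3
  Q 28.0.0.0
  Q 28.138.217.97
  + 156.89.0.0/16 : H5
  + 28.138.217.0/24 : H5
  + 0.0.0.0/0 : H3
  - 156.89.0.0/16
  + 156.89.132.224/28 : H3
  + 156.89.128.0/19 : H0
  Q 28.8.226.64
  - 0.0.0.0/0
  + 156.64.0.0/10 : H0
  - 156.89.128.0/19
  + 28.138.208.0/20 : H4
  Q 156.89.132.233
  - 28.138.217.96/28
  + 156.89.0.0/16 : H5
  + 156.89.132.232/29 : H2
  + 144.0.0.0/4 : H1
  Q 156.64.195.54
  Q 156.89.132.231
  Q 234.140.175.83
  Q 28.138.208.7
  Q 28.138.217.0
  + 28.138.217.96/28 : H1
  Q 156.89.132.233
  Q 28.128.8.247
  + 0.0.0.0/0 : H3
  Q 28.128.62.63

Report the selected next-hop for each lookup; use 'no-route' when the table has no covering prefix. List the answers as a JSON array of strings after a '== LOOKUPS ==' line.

Apply in order:
  + 28.0.0.0/8 (H2) depth=8
  + 28.138.217.96/28 (H3) depth=28
  ? 28.0.0.179  path d0:-→d1:-→d2:-→d3:-→d4:-→d5:-→d6:-→d7:-→d8:H2  best=H2
  ? 28.99.8.95  path d0:-→d1:-→d2:-→d3:-→d4:-→d5:-→d6:-→d7:-→d8:H2  best=H2
  ? 28.138.217.102  path d0:-→d1:-→d2:-→d3:-→d4:-→d5:-→d6:-→d7:-→d8:H2→d9:-→d10:-→d11:-→d12:-→d13:-→d14:-→d15:-→d16:-→d17:-→d18:-→d19:-→d20:-→d21:-→d22:-→d23:-→d24:-→d25:-→d26:-→d27:-→d28:H3  best=H3
  ? 109.220.60.50  path d0:-→d1:-  best=no-route
  + 28.128.0.0/12 (H3) depth=12
  ? 28.0.0.0  path d0:-→d1:-→d2:-→d3:-→d4:-→d5:-→d6:-→d7:-→d8:H2  best=H2
  ? 28.138.217.97  path d0:-→d1:-→d2:-→d3:-→d4:-→d5:-→d6:-→d7:-→d8:H2→d9:-→d10:-→d11:-→d12:H3→d13:-→d14:-→d15:-→d16:-→d17:-→d18:-→d19:-→d20:-→d21:-→d22:-→d23:-→d24:-→d25:-→d26:-→d27:-→d28:H3  best=H3
  + 156.89.0.0/16 (H5) depth=16
  + 28.138.217.0/24 (H5) depth=24
  + 0.0.0.0/0 (H3) depth=0
  del 156.89.0.0/16 (clear depth 16)
  + 156.89.132.224/28 (H3) depth=28
  + 156.89.128.0/19 (H0) depth=19
  ? 28.8.226.64  path d0:H3→d1:-→d2:-→d3:-→d4:-→d5:-→d6:-→d7:-→d8:H2  best=H2
  del 0.0.0.0/0 (clear depth 0)
  + 156.64.0.0/10 (H0) depth=10
  del 156.89.128.0/19 (clear depth 19)
  + 28.138.208.0/20 (H4) depth=20
  ? 156.89.132.233  path d0:-→d1:-→d2:-→d3:-→d4:-→d5:-→d6:-→d7:-→d8:-→d9:-→d10:H0→d11:-→d12:-→d13:-→d14:-→d15:-→d16:-→d17:-→d18:-→d19:-→d20:-→d21:-→d22:-→d23:-→d24:-→d25:-→d26:-→d27:-→d28:H3  best=H3
  del 28.138.217.96/28 (clear depth 28)
  + 156.89.0.0/16 (H5) depth=16
  + 156.89.132.232/29 (H2) depth=29
  + 144.0.0.0/4 (H1) depth=4
  ? 156.64.195.54  path d0:-→d1:-→d2:-→d3:-→d4:H1→d5:-→d6:-→d7:-→d8:-→d9:-→d10:H0→d11:-  best=H0
  ? 156.89.132.231  path d0:-→d1:-→d2:-→d3:-→d4:H1→d5:-→d6:-→d7:-→d8:-→d9:-→d10:H0→d11:-→d12:-→d13:-→d14:-→d15:-→d16:H5→d17:-→d18:-→d19:-→d20:-→d21:-→d22:-→d23:-→d24:-→d25:-→d26:-→d27:-→d28:H3  best=H3
  ? 234.140.175.83  path d0:-→d1:-  best=no-route
  ? 28.138.208.7  path d0:-→d1:-→d2:-→d3:-→d4:-→d5:-→d6:-→d7:-→d8:H2→d9:-→d10:-→d11:-→d12:H3→d13:-→d14:-→d15:-→d16:-→d17:-→d18:-→d19:-→d20:H4  best=H4
  ? 28.138.217.0  path d0:-→d1:-→d2:-→d3:-→d4:-→d5:-→d6:-→d7:-→d8:H2→d9:-→d10:-→d11:-→d12:H3→d13:-→d14:-→d15:-→d16:-→d17:-→d18:-→d19:-→d20:H4→d21:-→d22:-→d23:-→d24:H5→d25:-  best=H5
  + 28.138.217.96/28 (H1) depth=28
  ? 156.89.132.233  path d0:-→d1:-→d2:-→d3:-→d4:H1→d5:-→d6:-→d7:-→d8:-→d9:-→d10:H0→d11:-→d12:-→d13:-→d14:-→d15:-→d16:H5→d17:-→d18:-→d19:-→d20:-→d21:-→d22:-→d23:-→d24:-→d25:-→d26:-→d27:-→d28:H3→d29:H2  best=H2
  ? 28.128.8.247  path d0:-→d1:-→d2:-→d3:-→d4:-→d5:-→d6:-→d7:-→d8:H2→d9:-→d10:-→d11:-→d12:H3  best=H3
  + 0.0.0.0/0 (H3) depth=0
  ? 28.128.62.63  path d0:H3→d1:-→d2:-→d3:-→d4:-→d5:-→d6:-→d7:-→d8:H2→d9:-→d10:-→d11:-→d12:H3  best=H3

== LOOKUPS ==
["H2","H2","H3","no-route","H2","H3","H2","H3","H0","H3","no-route","H4","H5","H2","H3","H3"]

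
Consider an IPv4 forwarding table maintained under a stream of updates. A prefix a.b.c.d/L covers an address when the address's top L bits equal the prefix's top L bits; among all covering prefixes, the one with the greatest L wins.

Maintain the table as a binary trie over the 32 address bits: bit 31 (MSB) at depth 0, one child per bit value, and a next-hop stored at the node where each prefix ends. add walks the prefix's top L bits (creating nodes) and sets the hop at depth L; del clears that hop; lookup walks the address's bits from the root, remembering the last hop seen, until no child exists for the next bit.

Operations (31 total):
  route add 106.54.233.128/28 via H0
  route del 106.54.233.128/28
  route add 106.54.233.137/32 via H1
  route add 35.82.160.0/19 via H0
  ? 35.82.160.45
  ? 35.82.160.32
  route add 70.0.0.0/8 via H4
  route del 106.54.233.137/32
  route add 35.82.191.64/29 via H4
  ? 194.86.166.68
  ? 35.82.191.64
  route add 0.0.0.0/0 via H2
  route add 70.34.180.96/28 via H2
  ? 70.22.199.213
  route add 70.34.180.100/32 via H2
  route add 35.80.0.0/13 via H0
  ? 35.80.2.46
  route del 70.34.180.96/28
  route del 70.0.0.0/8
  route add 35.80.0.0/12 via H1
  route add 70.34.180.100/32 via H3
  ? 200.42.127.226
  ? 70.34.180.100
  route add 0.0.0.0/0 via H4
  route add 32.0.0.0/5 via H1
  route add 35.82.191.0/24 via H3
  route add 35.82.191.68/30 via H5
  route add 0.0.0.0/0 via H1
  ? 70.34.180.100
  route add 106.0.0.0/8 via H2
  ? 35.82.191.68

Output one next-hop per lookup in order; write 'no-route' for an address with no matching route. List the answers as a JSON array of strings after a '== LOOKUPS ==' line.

Process each operation:
  + 106.54.233.128/28 (H0) depth=28
  - 106.54.233.128/28 clear@28
  + 106.54.233.137/32 (H1) depth=32
  + 35.82.160.0/19 (H0) depth=19
  Q 35.82.160.45: descend 0010001101010010101 ; hops seen [H0] ; pick H0
  Q 35.82.160.32: descend 0010001101010010101 ; hops seen [H0] ; pick H0
  + 70.0.0.0/8 (H4) depth=8
  - 106.54.233.137/32 clear@32
  + 35.82.191.64/29 (H4) depth=29
  Q 194.86.166.68: descend ε ; hops seen [∅] ; pick no-route
  Q 35.82.191.64: descend 00100011010100101011111101000 ; hops seen [H0,H4] ; pick H4
  + 0.0.0.0/0 (H2) depth=0
  + 70.34.180.96/28 (H2) depth=28
  Q 70.22.199.213: descend 0100011000 ; hops seen [H2,H4] ; pick H4
  + 70.34.180.100/32 (H2) depth=32
  + 35.80.0.0/13 (H0) depth=13
  Q 35.80.2.46: descend 00100011010100 ; hops seen [H2,H0] ; pick H0
  - 70.34.180.96/28 clear@28
  - 70.0.0.0/8 clear@8
  + 35.80.0.0/12 (H1) depth=12
  + 70.34.180.100/32 (H3) depth=32
  Q 200.42.127.226: descend ε ; hops seen [H2] ; pick H2
  Q 70.34.180.100: descend 01000110001000101011010001100100 ; hops seen [H2,H3] ; pick H3
  + 0.0.0.0/0 (H4) depth=0
  + 32.0.0.0/5 (H1) depth=5
  + 35.82.191.0/24 (H3) depth=24
  + 35.82.191.68/30 (H5) depth=30
  + 0.0.0.0/0 (H1) depth=0
  Q 70.34.180.100: descend 01000110001000101011010001100100 ; hops seen [H1,H3] ; pick H3
  + 106.0.0.0/8 (H2) depth=8
  Q 35.82.191.68: descend 001000110101001010111111010001 ; hops seen [H1,H1,H1,H0,H0,H3,H4,H5] ; pick H5

== LOOKUPS ==
["H0","H0","no-route","H4","H4","H0","H2","H3","H3","H5"]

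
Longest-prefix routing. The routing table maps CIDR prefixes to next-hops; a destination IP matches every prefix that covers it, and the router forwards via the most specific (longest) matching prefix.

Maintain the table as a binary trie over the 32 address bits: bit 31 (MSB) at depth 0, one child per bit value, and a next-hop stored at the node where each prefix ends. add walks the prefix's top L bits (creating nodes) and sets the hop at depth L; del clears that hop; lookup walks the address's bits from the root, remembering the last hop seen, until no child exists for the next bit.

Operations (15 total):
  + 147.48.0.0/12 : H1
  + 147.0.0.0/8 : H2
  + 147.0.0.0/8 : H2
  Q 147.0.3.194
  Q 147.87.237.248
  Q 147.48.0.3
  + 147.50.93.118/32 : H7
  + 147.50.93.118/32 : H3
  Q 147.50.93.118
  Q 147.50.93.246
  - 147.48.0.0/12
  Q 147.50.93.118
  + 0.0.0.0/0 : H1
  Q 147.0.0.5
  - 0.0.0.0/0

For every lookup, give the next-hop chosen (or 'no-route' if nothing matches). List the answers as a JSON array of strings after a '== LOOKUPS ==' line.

Apply in order:
  + 147.48.0.0/12 (H1) depth=12
  + 147.0.0.0/8 (H2) depth=8
  + 147.0.0.0/8 (H2) depth=8
  Q 147.0.3.194: descend 1001001100 ; hops seen [H2] ; pick H2
  Q 147.87.237.248: descend 100100110 ; hops seen [H2] ; pick H2
  Q 147.48.0.3: descend 100100110011 ; hops seen [H2,H1] ; pick H1
  + 147.50.93.118/32 (H7) depth=32
  + 147.50.93.118/32 (H3) depth=32
  Q 147.50.93.118: descend 10010011001100100101110101110110 ; hops seen [H2,H1,H3] ; pick H3
  Q 147.50.93.246: descend 100100110011001001011101 ; hops seen [H2,H1] ; pick H1
  - 147.48.0.0/12 clear@12
  Q 147.50.93.118: descend 10010011001100100101110101110110 ; hops seen [H2,H3] ; pick H3
  + 0.0.0.0/0 (H1) depth=0
  Q 147.0.0.5: descend 1001001100 ; hops seen [H1,H2] ; pick H2
  - 0.0.0.0/0 clear@0

== LOOKUPS ==
["H2","H2","H1","H3","H1","H3","H2"]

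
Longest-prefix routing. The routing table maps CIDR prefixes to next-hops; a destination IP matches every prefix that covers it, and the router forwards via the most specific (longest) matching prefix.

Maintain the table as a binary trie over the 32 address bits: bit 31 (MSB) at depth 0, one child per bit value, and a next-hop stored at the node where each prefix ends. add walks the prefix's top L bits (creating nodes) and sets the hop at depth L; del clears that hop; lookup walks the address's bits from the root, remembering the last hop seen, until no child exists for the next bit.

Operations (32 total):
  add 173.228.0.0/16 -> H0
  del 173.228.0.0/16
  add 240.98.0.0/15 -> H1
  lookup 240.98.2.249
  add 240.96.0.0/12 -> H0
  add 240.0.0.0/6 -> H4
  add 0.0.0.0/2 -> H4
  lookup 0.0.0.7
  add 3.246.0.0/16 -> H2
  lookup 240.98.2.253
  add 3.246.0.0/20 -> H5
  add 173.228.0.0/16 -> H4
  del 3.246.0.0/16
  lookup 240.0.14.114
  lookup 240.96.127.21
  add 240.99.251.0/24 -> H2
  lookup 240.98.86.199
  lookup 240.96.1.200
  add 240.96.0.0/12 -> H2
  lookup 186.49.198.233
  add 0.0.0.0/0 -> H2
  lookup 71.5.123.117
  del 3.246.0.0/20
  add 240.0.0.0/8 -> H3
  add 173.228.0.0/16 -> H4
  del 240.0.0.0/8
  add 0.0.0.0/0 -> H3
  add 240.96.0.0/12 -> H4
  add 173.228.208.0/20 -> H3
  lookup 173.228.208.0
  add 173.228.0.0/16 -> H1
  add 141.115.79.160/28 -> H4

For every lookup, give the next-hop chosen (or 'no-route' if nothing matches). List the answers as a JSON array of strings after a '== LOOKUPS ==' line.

Apply in order:
  + 173.228.0.0/16 (H0) depth=16
  del 173.228.0.0/16 (clear depth 16)
  + 240.98.0.0/15 (H1) depth=15
  ? 240.98.2.249  path d0:-→d1:-→d2:-→d3:-→d4:-→d5:-→d6:-→d7:-→d8:-→d9:-→d10:-→d11:-→d12:-→d13:-→d14:-→d15:H1  best=H1
  + 240.96.0.0/12 (H0) depth=12
  + 240.0.0.0/6 (H4) depth=6
  + 0.0.0.0/2 (H4) depth=2
  ? 0.0.0.7  path d0:-→d1:-→d2:H4  best=H4
  + 3.246.0.0/16 (H2) depth=16
  ? 240.98.2.253  path d0:-→d1:-→d2:-→d3:-→d4:-→d5:-→d6:H4→d7:-→d8:-→d9:-→d10:-→d11:-→d12:H0→d13:-→d14:-→d15:H1  best=H1
  + 3.246.0.0/20 (H5) depth=20
  + 173.228.0.0/16 (H4) depth=16
  del 3.246.0.0/16 (clear depth 16)
  ? 240.0.14.114  path d0:-→d1:-→d2:-→d3:-→d4:-→d5:-→d6:H4→d7:-→d8:-→d9:-  best=H4
  ? 240.96.127.21  path d0:-→d1:-→d2:-→d3:-→d4:-→d5:-→d6:H4→d7:-→d8:-→d9:-→d10:-→d11:-→d12:H0→d13:-→d14:-  best=H0
  + 240.99.251.0/24 (H2) depth=24
  ? 240.98.86.199  path d0:-→d1:-→d2:-→d3:-→d4:-→d5:-→d6:H4→d7:-→d8:-→d9:-→d10:-→d11:-→d12:H0→d13:-→d14:-→d15:H1  best=H1
  ? 240.96.1.200  path d0:-→d1:-→d2:-→d3:-→d4:-→d5:-→d6:H4→d7:-→d8:-→d9:-→d10:-→d11:-→d12:H0→d13:-→d14:-  best=H0
  + 240.96.0.0/12 (H2) depth=12
  ? 186.49.198.233  path d0:-→d1:-→d2:-→d3:-  best=no-route
  + 0.0.0.0/0 (H2) depth=0
  ? 71.5.123.117  path d0:H2→d1:-  best=H2
  del 3.246.0.0/20 (clear depth 20)
  + 240.0.0.0/8 (H3) depth=8
  + 173.228.0.0/16 (H4) depth=16
  del 240.0.0.0/8 (clear depth 8)
  + 0.0.0.0/0 (H3) depth=0
  + 240.96.0.0/12 (H4) depth=12
  + 173.228.208.0/20 (H3) depth=20
  ? 173.228.208.0  path d0:H3→d1:-→d2:-→d3:-→d4:-→d5:-→d6:-→d7:-→d8:-→d9:-→d10:-→d11:-→d12:-→d13:-→d14:-→d15:-→d16:H4→d17:-→d18:-→d19:-→d20:H3  best=H3
  + 173.228.0.0/16 (H1) depth=16
  + 141.115.79.160/28 (H4) depth=28

== LOOKUPS ==
["H1","H4","H1","H4","H0","H1","H0","no-route","H2","H3"]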